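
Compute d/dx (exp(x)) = exp(x)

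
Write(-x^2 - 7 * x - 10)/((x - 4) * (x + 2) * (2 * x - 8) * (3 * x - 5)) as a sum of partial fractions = -30/(49*(3*x - 5)) + 10/(49*(x - 4)) - 9/(14*(x - 4)^2)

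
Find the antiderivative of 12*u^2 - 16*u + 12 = 4*u^3 - 8*u^2 + 12*u + C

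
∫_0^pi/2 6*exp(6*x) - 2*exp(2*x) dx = -exp(pi) + exp(3*pi)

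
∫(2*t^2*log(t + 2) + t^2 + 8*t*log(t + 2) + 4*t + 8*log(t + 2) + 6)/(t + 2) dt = ((t + 2)^2 + 2)*log(t + 2) + C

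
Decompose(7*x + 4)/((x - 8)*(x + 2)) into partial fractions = 1/(x + 2) + 6/(x - 8)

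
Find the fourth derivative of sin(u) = sin(u)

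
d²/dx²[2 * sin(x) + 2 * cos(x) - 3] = -2*sin(x) - 2*cos(x)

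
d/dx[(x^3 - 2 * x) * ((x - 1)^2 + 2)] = 5*x^4 - 8*x^3 + 3*x^2 + 8*x - 6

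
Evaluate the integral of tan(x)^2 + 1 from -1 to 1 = 2*tan(1)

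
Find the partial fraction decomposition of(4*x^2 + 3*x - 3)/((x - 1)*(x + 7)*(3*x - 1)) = 7/(22*(3*x - 1)) + 43/(44*(x + 7)) + 1/(4*(x - 1))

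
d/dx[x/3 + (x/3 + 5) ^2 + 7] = 2*x/9 + 11/3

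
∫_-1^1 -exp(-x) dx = -E + exp(-1)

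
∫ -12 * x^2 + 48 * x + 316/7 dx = -4*x^3 + 24*x^2 + 316*x/7 + C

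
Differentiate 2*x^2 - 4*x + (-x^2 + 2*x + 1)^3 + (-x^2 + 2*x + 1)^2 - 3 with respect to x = -6*x^5 + 30*x^4 - 32*x^3 - 24*x^2 + 26*x + 6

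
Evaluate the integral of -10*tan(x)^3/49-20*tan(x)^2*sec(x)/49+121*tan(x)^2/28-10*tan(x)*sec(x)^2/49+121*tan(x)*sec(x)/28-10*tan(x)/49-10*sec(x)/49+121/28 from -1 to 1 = -20*sin(1)/(49*cos(1)^2) + 121*tan(1)/14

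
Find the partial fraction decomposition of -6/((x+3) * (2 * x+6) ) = -3/(x + 3)^2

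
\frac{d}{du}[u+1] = 1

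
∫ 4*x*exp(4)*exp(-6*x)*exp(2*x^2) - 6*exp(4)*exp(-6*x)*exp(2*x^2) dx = exp(2*x^2 - 6*x + 4) + C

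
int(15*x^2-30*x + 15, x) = 5*x^3 - 15*x^2 + 15*x + C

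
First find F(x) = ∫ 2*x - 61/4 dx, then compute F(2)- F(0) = -53/2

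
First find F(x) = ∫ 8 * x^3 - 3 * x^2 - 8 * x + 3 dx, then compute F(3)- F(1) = 108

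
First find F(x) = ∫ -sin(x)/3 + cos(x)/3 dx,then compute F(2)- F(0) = -1/3 + cos(2)/3 + sin(2)/3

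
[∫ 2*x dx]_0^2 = 4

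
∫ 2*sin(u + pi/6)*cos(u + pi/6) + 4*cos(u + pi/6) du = (sin(u + pi/6) + 2)^2 + C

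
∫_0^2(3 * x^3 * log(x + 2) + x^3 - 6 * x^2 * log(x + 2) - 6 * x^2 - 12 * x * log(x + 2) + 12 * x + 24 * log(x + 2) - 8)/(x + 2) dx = 8*log(2)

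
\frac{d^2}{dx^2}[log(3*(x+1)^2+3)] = (-2*x^2 - 4*x)/(x^4 + 4*x^3 + 8*x^2 + 8*x + 4)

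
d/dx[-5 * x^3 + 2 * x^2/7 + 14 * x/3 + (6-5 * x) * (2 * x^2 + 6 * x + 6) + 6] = -45*x^2 - 248*x/7 + 32/3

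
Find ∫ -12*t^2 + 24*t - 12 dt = -4*t^3 + 12*t^2 - 12*t + C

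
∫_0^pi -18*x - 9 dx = -3*pi*(3 + 3*pi)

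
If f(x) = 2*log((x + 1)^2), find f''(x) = -4/(x^2 + 2*x + 1)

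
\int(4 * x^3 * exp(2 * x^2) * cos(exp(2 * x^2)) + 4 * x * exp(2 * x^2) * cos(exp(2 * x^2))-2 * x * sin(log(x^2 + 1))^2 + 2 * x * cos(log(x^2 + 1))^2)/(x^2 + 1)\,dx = sin(exp(2*x^2)) + sin(2*log(x^2 + 1))/2 + C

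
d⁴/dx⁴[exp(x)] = exp(x)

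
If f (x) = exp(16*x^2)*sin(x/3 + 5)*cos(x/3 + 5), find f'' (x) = 512*x^2*exp(16*x^2)*sin(2*x/3 + 10) - 64*x*exp(16*x^2)*sin(x/3 + 5)^2/3 + 64*x*exp(16*x^2)*cos(x/3 + 5)^2/3 + 142*exp(16*x^2)*sin(2*x/3 + 10)/9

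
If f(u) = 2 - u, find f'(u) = -1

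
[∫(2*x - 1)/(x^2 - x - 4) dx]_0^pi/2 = -log(4) + log(-pi^2/4 + pi/2 + 4)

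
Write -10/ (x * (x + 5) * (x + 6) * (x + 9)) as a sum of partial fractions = 5/(54*(x + 9)) - 5/(9*(x + 6)) + 1/(2*(x + 5)) - 1/(27*x)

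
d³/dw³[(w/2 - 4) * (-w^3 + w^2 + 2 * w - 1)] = 27 - 12*w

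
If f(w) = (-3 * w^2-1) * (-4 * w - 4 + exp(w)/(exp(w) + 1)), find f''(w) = (3*w^2*exp(2*w) - 3*w^2*exp(w) + 72*w*exp(3*w) + 204*w*exp(2*w) + 204*w*exp(w) + 72*w + 18*exp(3*w) + 61*exp(2*w) + 65*exp(w) + 24)/(exp(3*w) + 3*exp(2*w) + 3*exp(w) + 1)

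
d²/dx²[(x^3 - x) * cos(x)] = -x^3*cos(x) - 6*x^2*sin(x) + 7*x*cos(x) + 2*sin(x)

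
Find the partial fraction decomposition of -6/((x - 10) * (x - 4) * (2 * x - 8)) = 1/(12*(x - 4)) + 1/(2*(x - 4)^2) - 1/(12*(x - 10))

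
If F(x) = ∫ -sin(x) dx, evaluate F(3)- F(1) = cos(3) - cos(1)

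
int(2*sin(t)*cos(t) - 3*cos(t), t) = (sin(t) - 3)*sin(t) + C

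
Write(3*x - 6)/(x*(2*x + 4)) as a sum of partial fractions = 3/(x + 2) - 3/(2*x)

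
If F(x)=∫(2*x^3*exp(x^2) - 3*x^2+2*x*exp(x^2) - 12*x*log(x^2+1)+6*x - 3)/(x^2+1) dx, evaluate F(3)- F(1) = -3*log(10)^2 - 6 - E - 3*log(2) + 3*log(2)^2 + 3*log(10) + exp(9)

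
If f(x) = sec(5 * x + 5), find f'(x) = 5*tan(5*x + 5)*sec(5*x + 5)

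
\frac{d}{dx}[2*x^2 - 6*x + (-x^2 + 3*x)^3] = -6*x^5 + 45*x^4 - 108*x^3 + 81*x^2 + 4*x - 6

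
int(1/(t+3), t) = log(t + 3) + C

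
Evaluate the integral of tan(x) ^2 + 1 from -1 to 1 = 2*tan(1)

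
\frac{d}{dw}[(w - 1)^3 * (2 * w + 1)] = 8*w^3 - 15*w^2 + 6*w + 1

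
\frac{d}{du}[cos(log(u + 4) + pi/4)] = -sin(log(u + 4) + pi/4)/(u + 4)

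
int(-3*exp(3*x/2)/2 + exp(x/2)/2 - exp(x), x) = -exp(3*x/2) + exp(x/2) - exp(x) + C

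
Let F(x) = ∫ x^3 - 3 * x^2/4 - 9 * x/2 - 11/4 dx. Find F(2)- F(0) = -25/2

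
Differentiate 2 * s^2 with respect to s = 4*s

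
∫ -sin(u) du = cos(u) + C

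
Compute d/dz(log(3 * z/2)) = 1/z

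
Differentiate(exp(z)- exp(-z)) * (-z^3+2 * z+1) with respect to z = (-z^3*exp(2*z) - z^3 - 3*z^2*exp(2*z) + 3*z^2 + 2*z*exp(2*z) + 2*z + 3*exp(2*z) - 1)*exp(-z)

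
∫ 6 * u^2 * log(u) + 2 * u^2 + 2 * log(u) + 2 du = 2*u*(u^2 + 1)*log(u) + C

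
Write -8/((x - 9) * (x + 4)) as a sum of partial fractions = 8/(13*(x + 4)) - 8/(13*(x - 9))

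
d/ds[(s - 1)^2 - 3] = 2*s - 2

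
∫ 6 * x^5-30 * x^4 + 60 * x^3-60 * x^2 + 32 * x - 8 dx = x^6 - 6*x^5 + 15*x^4 - 20*x^3 + 16*x^2 - 8*x + C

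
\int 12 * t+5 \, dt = 6*t^2 + 5*t + C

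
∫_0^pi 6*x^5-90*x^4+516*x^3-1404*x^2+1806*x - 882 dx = -343 + (-2 + (-3 + pi)^2)^3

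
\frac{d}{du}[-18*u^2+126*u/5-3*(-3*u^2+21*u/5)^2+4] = -108*u^3 + 1134*u^2/5 - 3546*u/25 + 126/5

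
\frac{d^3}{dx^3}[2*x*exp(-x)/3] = (6 - 2*x)*exp(-x)/3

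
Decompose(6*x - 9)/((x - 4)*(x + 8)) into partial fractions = 19/(4*(x + 8)) + 5/(4*(x - 4))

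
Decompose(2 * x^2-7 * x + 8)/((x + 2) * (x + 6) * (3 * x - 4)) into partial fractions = 1/(11*(3*x - 4)) + 61/(44*(x + 6)) - 3/(4*(x + 2))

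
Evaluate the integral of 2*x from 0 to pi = pi^2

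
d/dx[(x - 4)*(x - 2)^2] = 3*x^2 - 16*x + 20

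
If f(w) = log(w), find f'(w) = 1/w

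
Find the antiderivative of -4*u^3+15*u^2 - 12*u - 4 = -u^4 + 5*u^3 - 6*u^2 - 4*u + C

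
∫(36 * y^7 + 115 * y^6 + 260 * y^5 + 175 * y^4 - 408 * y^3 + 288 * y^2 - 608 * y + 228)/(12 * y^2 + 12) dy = y^6/2 + 23*y^5/12 + 14*y^4/3 + 5*y^3/3 - 79*y^2/3 + 19*y + log(y^2 + 1) + C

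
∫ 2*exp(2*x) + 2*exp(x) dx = (exp(x) + 1)^2 + C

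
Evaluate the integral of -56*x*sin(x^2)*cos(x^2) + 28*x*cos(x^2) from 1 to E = -14*sin(1) - 14*sin(exp(2))^2 + 14*sin(1)^2 + 14*sin(exp(2))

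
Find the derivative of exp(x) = exp(x)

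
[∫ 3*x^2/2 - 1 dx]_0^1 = -1/2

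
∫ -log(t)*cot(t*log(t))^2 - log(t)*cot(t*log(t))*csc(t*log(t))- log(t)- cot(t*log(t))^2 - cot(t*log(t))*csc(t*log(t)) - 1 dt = cot(t*log(t)) + csc(t*log(t)) + C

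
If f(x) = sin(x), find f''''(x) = sin(x)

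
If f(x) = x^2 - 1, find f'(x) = 2*x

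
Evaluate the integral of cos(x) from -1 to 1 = 2*sin(1)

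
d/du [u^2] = 2*u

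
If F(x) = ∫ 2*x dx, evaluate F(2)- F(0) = 4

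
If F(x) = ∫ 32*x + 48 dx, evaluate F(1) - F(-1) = 96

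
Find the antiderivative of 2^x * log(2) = 2^x + C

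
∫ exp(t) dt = exp(t) + C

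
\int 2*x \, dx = x^2 + C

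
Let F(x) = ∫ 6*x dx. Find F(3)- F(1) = 24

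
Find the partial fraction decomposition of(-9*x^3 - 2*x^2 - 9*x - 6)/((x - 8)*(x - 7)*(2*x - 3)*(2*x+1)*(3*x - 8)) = -8703/(13832*(3*x - 8)) - 7/(19380*(2*x + 1)) + 435/(4004*(2*x - 3)) + 3254/(2145*(x - 7)) - 2407/(1768*(x - 8))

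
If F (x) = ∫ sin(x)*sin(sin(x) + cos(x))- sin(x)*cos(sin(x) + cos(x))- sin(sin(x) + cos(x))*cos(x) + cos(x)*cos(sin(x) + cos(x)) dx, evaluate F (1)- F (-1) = sqrt(2)*(-sin(sqrt(2)*cos(pi/4 + 1) + pi/4) + sin(pi/4 + sqrt(2)*sin(pi/4 + 1)))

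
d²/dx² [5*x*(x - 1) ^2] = 30*x - 20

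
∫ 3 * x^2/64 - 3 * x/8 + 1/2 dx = x^3/64 - 3*x^2/16 + x/2 + C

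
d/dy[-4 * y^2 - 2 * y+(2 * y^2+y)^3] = 48*y^5 + 60*y^4 + 24*y^3 + 3*y^2 - 8*y - 2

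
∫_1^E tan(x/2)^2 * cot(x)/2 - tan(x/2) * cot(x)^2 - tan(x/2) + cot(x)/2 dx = tan(E/2)*cot(E) - tan(1/2)*cot(1)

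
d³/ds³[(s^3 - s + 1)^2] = 120*s^3 - 48*s + 12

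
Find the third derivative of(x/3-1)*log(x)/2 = (-x - 6)/(6*x^3)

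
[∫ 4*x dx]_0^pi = 2*pi^2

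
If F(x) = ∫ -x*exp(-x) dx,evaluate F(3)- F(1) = -2*exp(-1) + 4*exp(-3)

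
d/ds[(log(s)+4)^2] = (2*log(s) + 8)/s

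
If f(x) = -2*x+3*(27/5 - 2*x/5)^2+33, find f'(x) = 24*x/25 - 374/25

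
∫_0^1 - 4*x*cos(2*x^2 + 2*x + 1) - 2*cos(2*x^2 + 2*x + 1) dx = sin(1) - sin(5)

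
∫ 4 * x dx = 2*x^2 + C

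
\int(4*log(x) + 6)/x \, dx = 2*(log(x) + 3)*log(x) + C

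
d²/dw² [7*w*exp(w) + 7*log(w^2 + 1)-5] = (7*w^5*exp(w) + 14*w^4*exp(w) + 14*w^3*exp(w) + 28*w^2*exp(w) - 14*w^2 + 7*w*exp(w) + 14*exp(w) + 14)/(w^4 + 2*w^2 + 1)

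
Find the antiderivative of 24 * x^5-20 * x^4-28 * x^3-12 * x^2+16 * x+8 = 4*x^6 - 4*x^5 - 7*x^4 - 4*x^3 + 8*x^2 + 8*x + C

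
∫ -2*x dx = -x^2 + C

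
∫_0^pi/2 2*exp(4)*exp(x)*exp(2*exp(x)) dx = -exp(6) + exp(4 + 2*exp(pi/2))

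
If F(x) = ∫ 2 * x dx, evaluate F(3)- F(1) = 8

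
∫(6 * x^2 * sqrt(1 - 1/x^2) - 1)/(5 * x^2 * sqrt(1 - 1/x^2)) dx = 6*x/5 + acsc(x)/5 + C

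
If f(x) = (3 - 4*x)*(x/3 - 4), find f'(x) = 17 - 8*x/3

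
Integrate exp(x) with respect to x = exp(x) + C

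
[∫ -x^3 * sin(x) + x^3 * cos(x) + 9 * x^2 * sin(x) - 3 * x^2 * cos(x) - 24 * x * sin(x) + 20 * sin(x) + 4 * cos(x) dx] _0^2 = 8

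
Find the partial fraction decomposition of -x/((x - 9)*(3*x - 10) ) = 10/(17*(3*x - 10)) - 9/(17*(x - 9))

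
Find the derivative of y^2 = 2*y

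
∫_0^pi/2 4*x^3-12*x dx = -25 + (1 + (pi/2 + 2)^2)*((-2 + pi/2)^2 + 1)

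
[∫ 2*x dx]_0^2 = 4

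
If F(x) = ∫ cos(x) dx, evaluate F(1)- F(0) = sin(1)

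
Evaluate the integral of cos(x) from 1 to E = -sin(1) + sin(E)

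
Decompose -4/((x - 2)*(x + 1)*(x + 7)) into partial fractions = -2/(27*(x + 7)) + 2/(9*(x + 1)) - 4/(27*(x - 2))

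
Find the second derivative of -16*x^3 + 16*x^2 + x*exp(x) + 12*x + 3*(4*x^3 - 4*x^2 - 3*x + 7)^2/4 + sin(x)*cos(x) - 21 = 360*x^4 - 480*x^3 - 72*x^2 + x*exp(x) + 264*x + 2*exp(x) - 2*sin(2*x) - 77/2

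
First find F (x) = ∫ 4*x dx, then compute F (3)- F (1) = 16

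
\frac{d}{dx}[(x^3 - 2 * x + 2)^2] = 6*x^5 - 16*x^3 + 12*x^2 + 8*x - 8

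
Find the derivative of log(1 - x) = 1/(x - 1)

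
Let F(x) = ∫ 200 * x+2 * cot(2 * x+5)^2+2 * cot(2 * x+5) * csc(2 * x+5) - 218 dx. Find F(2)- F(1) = -csc(9) + cot(7) + csc(7) - cot(9) + 80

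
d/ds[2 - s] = -1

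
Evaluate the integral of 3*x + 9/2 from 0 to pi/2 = (-3 + 3*pi/2)*(pi/4 + 2) + 6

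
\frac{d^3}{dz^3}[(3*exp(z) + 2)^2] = 72*exp(2*z) + 12*exp(z)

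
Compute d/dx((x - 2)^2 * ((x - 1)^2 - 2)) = 4*x^3 - 18*x^2 + 22*x - 4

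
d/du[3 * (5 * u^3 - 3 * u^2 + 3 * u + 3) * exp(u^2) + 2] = 30*u^4*exp(u^2) - 18*u^3*exp(u^2) + 63*u^2*exp(u^2) + 9*exp(u^2)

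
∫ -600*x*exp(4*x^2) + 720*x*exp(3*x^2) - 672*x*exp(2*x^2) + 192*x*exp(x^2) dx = (-75*exp(3*x^2) + 120*exp(2*x^2) - 168*exp(x^2) + 96)*exp(x^2) + C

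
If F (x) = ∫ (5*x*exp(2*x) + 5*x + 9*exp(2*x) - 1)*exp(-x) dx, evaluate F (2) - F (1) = -9*E - 14*exp(-2) + 9*exp(-1) + 14*exp(2)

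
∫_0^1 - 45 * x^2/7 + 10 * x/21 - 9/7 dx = -67/21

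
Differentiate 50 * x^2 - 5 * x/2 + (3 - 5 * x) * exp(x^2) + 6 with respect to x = -10*x^2*exp(x^2) + 6*x*exp(x^2) + 100*x - 5*exp(x^2) - 5/2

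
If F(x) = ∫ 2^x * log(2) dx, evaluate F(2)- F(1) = 2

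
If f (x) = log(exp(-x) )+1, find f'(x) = -1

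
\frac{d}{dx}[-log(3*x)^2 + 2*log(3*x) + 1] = (-2*log(x) - 2*log(3) + 2)/x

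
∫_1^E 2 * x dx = -1 + exp(2)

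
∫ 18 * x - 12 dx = 9*x^2 - 12*x + C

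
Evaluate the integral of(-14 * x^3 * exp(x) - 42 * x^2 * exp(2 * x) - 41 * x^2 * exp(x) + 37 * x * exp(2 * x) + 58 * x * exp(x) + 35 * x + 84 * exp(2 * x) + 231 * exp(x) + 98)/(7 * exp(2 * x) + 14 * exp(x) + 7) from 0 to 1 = 22*E/(7*(1 + E)) + 13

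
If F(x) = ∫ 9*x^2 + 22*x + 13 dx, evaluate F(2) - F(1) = 67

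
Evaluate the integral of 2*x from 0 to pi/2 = pi^2/4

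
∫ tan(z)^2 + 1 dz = tan(z) + C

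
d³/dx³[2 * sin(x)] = -2*cos(x)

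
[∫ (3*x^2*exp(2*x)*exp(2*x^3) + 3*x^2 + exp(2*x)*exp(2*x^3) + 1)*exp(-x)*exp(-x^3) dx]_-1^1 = -2*exp(-2) + 2*exp(2)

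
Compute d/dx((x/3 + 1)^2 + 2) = 2*x/9 + 2/3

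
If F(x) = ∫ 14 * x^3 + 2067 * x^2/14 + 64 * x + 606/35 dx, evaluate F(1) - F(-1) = 4657/35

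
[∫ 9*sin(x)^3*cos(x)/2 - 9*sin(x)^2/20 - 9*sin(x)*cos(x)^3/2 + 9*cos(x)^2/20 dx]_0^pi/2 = 0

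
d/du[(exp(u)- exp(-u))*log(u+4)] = (u*exp(2*u)*log(u + 4) + u*log(u + 4) + 4*exp(2*u)*log(u + 4) + exp(2*u) + 4*log(u + 4) - 1)/(u*exp(u) + 4*exp(u))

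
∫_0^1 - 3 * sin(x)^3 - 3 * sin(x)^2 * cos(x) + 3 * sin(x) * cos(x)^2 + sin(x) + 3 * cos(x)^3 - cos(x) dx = sqrt(2)*sin(2)*sin(pi/4 + 1)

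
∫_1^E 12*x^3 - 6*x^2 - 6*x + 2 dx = (-2 + 3*E)*(-E + exp(3))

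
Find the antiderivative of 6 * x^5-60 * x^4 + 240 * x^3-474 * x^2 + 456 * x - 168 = x^6 - 12*x^5 + 60*x^4 - 158*x^3 + 228*x^2 - 168*x + C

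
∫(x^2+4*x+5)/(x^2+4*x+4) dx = (x*(x + 2) - 1)/(x + 2) + C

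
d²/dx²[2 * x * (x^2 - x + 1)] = 12*x - 4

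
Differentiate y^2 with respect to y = 2*y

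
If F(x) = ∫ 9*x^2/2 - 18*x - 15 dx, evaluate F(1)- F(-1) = -27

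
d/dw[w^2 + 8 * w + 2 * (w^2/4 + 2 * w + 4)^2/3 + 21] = w^3/6 + 2*w^2 + 10*w + 56/3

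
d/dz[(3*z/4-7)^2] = 9*z/8 - 21/2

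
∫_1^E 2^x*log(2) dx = -2 + 2^E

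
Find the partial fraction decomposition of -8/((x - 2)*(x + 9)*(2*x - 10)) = -2/(77*(x + 9)) + 4/(33*(x - 2)) - 2/(21*(x - 5))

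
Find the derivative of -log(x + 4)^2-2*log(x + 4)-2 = (-2*log(x + 4) - 2)/(x + 4)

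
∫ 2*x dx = x^2 + C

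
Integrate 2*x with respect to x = x^2 + C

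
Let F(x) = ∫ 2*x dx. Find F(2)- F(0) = 4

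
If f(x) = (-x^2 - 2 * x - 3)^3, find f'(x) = -6*x^5 - 30*x^4 - 84*x^3 - 132*x^2 - 126*x - 54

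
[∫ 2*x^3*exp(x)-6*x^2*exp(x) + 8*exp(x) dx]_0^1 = 16 - 2*E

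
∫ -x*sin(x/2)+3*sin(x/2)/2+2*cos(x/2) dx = (2*x - 3)*cos(x/2) + C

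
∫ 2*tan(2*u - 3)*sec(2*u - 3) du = sec(2*u - 3) + C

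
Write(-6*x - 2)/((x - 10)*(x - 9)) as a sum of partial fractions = 56/(x - 9) - 62/(x - 10)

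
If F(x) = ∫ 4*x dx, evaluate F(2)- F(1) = 6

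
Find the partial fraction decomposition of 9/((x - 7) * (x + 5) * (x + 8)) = 1/(5*(x + 8)) - 1/(4*(x + 5)) + 1/(20*(x - 7))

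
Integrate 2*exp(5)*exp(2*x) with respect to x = exp(2*x + 5) + C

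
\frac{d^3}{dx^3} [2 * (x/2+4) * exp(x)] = x*exp(x) + 11*exp(x)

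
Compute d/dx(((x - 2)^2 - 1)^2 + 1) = 4*x^3 - 24*x^2 + 44*x - 24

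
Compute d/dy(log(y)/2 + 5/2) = 1/(2*y)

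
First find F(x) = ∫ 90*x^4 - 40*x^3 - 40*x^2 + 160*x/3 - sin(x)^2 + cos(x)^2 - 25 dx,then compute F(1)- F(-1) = -122/3 + sin(2)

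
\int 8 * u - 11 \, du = 4*u^2 - 11*u + C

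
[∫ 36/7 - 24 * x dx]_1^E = -12*exp(2) + 48/7 + 36*E/7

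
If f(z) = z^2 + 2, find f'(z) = 2*z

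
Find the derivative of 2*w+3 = 2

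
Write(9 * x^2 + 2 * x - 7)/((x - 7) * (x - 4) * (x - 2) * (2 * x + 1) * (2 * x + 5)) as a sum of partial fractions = 59/(1482*(2*x + 5)) + 23/(1350*(2*x + 1)) + 11/(150*(x - 2)) - 145/(702*(x - 4)) + 448/(4275*(x - 7))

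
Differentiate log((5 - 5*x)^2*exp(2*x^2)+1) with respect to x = (100*x^3*exp(2*x^2) - 200*x^2*exp(2*x^2) + 150*x*exp(2*x^2) - 50*exp(2*x^2))/(25*x^2*exp(2*x^2) - 50*x*exp(2*x^2) + 25*exp(2*x^2) + 1)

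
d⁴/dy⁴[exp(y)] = exp(y)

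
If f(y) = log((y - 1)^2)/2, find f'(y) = 1/(y - 1)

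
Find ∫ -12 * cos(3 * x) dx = -4*sin(3*x) + C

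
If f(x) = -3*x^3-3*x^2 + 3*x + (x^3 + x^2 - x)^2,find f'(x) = 6*x^5 + 10*x^4 - 4*x^3 - 15*x^2 - 4*x + 3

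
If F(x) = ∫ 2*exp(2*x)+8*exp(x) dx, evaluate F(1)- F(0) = -25 + (E + 4)^2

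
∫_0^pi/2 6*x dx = 3*pi^2/4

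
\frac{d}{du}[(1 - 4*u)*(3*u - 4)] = 19 - 24*u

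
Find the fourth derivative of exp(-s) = exp(-s)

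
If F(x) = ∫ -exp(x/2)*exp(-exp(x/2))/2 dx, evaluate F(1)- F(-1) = -exp(-exp(-1/2)) + exp(-exp(1/2))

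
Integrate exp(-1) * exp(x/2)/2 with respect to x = exp(x/2 - 1) + C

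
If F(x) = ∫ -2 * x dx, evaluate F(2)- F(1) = -3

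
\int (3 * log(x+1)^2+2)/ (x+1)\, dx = (log(x + 1)^2 + 2)*log(x + 1) + C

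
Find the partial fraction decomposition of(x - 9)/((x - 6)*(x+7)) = 16/(13*(x + 7)) - 3/(13*(x - 6))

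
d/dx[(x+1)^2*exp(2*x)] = 2*x^2*exp(2*x) + 6*x*exp(2*x) + 4*exp(2*x)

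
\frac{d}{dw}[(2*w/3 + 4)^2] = 8*w/9 + 16/3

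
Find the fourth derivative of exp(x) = exp(x)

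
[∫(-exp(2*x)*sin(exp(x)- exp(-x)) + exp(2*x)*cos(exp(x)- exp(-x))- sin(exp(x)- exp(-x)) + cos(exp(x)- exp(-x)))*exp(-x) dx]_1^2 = -sin(E - exp(-1)) + cos(-exp(2) + exp(-2)) - cos(E - exp(-1)) - sin(-exp(2) + exp(-2))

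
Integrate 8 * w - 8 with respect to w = 4*w^2 - 8*w + C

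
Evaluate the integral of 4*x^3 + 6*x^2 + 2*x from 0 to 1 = 4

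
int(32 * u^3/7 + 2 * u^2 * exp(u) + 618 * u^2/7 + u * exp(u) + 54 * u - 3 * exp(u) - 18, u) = u*(2*u - 3)*exp(u) + (4*u + 5)*(2*u^3 + 49*u^2 - 14*u - 14)/7 + C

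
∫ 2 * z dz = z^2 + C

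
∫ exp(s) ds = exp(s) + C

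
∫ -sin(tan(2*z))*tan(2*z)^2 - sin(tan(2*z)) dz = cos(tan(2*z))/2 + C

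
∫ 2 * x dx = x^2 + C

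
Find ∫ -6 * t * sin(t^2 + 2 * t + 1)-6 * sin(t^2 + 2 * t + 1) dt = 3*cos((t + 1)^2) + C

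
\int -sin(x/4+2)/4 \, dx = cos(x/4 + 2) + C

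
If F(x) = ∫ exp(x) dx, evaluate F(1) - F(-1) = E - exp(-1)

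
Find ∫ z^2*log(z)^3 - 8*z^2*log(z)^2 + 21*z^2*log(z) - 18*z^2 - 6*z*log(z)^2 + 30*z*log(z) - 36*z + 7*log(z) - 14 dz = z*(z^2*(log(z) - 3)^3 - 9*z*(log(z) - 3)^2 + 21*log(z) - 63)/3 + C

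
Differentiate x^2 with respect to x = 2*x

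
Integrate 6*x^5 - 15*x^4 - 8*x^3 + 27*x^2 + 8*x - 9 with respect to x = x^6 - 3*x^5 - 2*x^4 + 9*x^3 + 4*x^2 - 9*x + C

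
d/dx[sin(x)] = cos(x)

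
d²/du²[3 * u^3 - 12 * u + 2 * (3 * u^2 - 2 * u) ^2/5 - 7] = 216*u^2/5 - 54*u/5 + 16/5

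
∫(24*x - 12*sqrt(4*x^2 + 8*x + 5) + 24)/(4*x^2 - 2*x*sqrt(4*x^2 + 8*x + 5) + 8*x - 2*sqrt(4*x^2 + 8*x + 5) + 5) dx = 6*log(-2*x + sqrt(4*(x + 1)^2 + 1) - 2) + C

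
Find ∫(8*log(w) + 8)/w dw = 4*(log(w) + 1)^2 + C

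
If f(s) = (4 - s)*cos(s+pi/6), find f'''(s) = -s*sin(s + pi/6) + 4*sin(s + pi/6) + 3*cos(s + pi/6)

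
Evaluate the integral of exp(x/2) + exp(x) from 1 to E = -(1 + exp(1/2))^2 + (1 + exp(E/2))^2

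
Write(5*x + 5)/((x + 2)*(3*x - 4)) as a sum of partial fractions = 7/(2*(3*x - 4)) + 1/(2*(x + 2))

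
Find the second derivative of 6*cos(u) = -6*cos(u)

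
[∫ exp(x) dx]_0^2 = -1 + exp(2)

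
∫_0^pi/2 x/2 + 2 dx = -4 + (pi/4 + 2)^2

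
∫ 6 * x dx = 3*x^2 + C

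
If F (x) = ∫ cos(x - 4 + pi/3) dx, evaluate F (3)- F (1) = cos(pi/6 + 1) - cos(pi/6 + 3)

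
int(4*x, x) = 2*x^2 + C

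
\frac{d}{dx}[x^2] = 2*x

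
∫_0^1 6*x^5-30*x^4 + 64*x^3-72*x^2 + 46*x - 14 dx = -4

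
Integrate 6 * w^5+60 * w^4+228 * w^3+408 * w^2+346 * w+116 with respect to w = w^6 + 12*w^5 + 57*w^4 + 136*w^3 + 173*w^2 + 116*w + C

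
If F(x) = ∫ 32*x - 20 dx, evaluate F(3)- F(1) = 88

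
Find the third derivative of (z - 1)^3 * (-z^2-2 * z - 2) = -60*z^2 + 24*z + 6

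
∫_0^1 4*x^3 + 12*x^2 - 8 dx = -3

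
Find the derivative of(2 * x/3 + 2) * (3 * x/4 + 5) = x + 29/6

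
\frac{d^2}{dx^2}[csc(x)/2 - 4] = cot(x)^2*csc(x) + csc(x)/2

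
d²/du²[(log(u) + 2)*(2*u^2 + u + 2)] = (4*u^2*log(u) + 14*u^2 + u - 2)/u^2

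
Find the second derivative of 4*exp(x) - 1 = 4*exp(x)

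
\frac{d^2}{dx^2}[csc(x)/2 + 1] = cot(x)^2*csc(x) + csc(x)/2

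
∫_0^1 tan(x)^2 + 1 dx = tan(1)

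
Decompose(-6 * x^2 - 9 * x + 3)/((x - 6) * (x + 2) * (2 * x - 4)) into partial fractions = -3/(64*(x + 2)) + 39/(32*(x - 2)) - 267/(64*(x - 6))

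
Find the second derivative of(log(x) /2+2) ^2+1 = (-log(x) - 3)/(2*x^2)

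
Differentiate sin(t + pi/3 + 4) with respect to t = cos(t + pi/3 + 4)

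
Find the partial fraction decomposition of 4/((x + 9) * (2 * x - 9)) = 8/(27*(2*x - 9)) - 4/(27*(x + 9))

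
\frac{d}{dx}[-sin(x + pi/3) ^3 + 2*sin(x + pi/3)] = -3*sin(x + pi/3)^2*cos(x + pi/3) + 2*cos(x + pi/3)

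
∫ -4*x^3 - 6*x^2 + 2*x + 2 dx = -x^4 - 2*x^3 + x^2 + 2*x + C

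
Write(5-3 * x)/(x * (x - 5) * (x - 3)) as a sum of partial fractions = 2/(3*(x - 3)) - 1/(x - 5) + 1/(3*x)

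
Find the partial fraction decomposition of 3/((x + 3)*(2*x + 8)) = -3/(2*(x + 4)) + 3/(2*(x + 3))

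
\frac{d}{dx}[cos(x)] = -sin(x)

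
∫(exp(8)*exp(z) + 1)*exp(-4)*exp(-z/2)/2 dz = 2*sinh(z/2 + 4) + C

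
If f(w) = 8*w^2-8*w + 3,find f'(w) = 16*w - 8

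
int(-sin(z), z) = cos(z) + C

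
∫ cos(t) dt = sin(t) + C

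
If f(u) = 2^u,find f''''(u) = 2^u*log(2)^4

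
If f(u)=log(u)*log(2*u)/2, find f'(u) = (2*log(u) + log(2))/(2*u)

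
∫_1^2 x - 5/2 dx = -1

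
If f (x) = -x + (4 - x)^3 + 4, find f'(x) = -3*x^2 + 24*x - 49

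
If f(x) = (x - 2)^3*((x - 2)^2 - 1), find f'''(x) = 60*x^2 - 240*x + 234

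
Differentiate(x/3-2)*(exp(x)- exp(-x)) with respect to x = (x*exp(2*x) + x - 5*exp(2*x) - 7)*exp(-x)/3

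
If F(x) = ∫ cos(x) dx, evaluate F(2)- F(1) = -sin(1) + sin(2)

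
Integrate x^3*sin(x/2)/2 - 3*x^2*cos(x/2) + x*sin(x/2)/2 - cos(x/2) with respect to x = -x*(x^2 + 1)*cos(x/2) + C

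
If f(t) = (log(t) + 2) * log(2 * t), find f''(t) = (-2*log(t) - log(2))/t^2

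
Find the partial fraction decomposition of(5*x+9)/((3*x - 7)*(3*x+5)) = -1/(18*(3*x + 5)) + 31/(18*(3*x - 7))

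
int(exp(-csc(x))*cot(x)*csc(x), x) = exp(-csc(x)) + C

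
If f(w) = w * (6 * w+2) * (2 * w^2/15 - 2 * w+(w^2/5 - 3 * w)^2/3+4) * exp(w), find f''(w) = 2*w^6*exp(w)/25 - 106*w^5*exp(w)/75 - 10*w^4*exp(w)/3 + 454*w^3*exp(w)/5 + 1008*w^2*exp(w)/5 + 268*w*exp(w)/5 + 56*exp(w)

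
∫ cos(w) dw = sin(w) + C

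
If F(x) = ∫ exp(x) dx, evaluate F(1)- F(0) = -1 + E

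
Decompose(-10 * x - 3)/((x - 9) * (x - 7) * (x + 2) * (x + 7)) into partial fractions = -67/(1120*(x + 7)) + 17/(495*(x + 2)) + 73/(252*(x - 7)) - 93/(352*(x - 9))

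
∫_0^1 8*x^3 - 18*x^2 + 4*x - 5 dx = -7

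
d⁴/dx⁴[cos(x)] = cos(x)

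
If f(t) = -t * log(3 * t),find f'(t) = -log(t) - log(3) - 1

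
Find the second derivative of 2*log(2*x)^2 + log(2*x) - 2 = (-4*log(x) - 4*log(2) + 3)/x^2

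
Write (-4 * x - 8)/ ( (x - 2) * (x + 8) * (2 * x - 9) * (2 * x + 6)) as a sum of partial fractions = -104/(1875*(2*x - 9)) - 6/(625*(x + 8)) + 2/(375*(x + 3)) + 4/(125*(x - 2))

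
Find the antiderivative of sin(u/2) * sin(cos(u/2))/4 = cos(cos(u/2))/2 + C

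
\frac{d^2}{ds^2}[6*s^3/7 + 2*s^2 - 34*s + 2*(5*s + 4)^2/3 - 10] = 36*s/7 + 112/3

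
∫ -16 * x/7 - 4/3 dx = -8*x^2/7 - 4*x/3 + C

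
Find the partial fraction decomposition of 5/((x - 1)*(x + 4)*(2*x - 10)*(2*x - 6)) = -1/(252*(x + 4)) + 1/(32*(x - 1)) - 5/(112*(x - 3)) + 5/(288*(x - 5))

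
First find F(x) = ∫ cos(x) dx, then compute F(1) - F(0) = sin(1)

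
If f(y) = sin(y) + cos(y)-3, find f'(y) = -sin(y) + cos(y)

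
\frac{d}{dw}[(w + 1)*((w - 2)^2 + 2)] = 3*w^2 - 6*w + 2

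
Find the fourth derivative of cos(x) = cos(x)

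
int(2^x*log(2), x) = 2^x + C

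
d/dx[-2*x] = -2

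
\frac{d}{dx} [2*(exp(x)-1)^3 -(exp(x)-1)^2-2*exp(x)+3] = 6*exp(3*x) - 14*exp(2*x) + 6*exp(x)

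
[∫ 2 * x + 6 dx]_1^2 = 9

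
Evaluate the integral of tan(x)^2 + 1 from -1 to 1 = 2*tan(1)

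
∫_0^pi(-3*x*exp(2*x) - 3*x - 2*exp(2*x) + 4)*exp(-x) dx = (1 - 3*pi)*(-exp(-pi) + exp(pi))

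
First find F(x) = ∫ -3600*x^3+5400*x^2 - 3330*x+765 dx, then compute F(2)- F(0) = -5130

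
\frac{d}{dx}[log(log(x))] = 1/(x*log(x))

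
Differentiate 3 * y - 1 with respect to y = 3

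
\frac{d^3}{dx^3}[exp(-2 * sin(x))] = 2*(-6*sin(x) - 4*cos(x)^2 + 1)*exp(-2*sin(x))*cos(x)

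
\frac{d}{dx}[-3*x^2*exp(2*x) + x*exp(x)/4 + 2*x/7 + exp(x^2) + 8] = -6*x^2*exp(2*x) - 6*x*exp(2*x) + x*exp(x)/4 + 2*x*exp(x^2) + exp(x)/4 + 2/7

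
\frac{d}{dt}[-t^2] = -2*t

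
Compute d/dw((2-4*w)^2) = 32*w - 16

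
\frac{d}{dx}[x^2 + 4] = 2*x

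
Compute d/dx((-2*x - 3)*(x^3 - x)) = -8*x^3 - 9*x^2 + 4*x + 3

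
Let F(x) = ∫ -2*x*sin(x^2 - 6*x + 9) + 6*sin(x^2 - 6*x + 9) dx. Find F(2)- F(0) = cos(1) - cos(9)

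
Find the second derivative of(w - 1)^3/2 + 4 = 3*w - 3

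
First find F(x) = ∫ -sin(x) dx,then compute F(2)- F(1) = -cos(1) + cos(2)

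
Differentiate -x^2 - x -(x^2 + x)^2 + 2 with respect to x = -4*x^3 - 6*x^2 - 4*x - 1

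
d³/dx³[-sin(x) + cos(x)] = sin(x) + cos(x)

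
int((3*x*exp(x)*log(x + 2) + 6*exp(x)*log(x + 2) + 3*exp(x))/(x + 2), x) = 3*exp(x)*log(x + 2) + C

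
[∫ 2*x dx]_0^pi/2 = pi^2/4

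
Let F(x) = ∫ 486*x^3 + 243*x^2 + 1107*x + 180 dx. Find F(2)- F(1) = 4230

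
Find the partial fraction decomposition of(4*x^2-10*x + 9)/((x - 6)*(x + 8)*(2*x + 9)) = -180/(49*(2*x + 9)) + 345/(98*(x + 8)) + 31/(98*(x - 6))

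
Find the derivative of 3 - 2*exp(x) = -2*exp(x)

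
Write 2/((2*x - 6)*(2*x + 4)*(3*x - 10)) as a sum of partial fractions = 9/(32*(3*x - 10)) + 1/(160*(x + 2)) - 1/(10*(x - 3))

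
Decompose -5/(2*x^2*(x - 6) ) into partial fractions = -5/(72*(x - 6)) + 5/(72*x) + 5/(12*x^2)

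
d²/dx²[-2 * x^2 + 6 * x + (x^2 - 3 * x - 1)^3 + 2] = 30*x^4 - 180*x^3 + 288*x^2 - 54*x - 52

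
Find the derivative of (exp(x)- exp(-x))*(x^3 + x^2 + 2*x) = (x^3*exp(2*x) + x^3 + 4*x^2*exp(2*x) - 2*x^2 + 4*x*exp(2*x) + 2*exp(2*x) - 2)*exp(-x)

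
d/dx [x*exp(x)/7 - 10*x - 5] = x*exp(x)/7 + exp(x)/7 - 10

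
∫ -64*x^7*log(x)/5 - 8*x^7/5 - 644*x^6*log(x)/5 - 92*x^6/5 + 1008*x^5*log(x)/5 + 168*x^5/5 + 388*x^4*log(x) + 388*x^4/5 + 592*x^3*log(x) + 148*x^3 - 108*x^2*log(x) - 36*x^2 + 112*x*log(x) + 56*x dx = -4*x^2*(x^3 + 15*x^2 + 30*x + 35)*(2*x^3 - 7*x^2 + 3*x - 2)*log(x)/5 + C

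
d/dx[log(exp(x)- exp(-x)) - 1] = (exp(2*x) + 1)/(exp(2*x) - 1)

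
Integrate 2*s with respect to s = s^2 + C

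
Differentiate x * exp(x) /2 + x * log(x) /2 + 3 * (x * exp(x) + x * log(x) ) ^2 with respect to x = 6*x^2*exp(2*x) + 6*x^2*exp(x)*log(x) + 6*x*exp(2*x) + 12*x*exp(x)*log(x) + 13*x*exp(x)/2 + 6*x*log(x)^2 + 6*x*log(x) + exp(x)/2 + log(x)/2 + 1/2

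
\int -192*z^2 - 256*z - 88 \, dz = -64*z^3 - 128*z^2 - 88*z + C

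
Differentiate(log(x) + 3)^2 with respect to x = (2*log(x) + 6)/x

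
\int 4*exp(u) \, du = 4*exp(u) + C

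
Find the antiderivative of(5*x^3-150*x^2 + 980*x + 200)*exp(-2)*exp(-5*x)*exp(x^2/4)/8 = (5*x^2 - 100*x + 8*exp(-x^2/4 + 5*x + 2) - 40)*exp(x^2/4 - 5*x - 2)/4 + C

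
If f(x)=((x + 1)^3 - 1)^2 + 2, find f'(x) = 6*x^5 + 30*x^4 + 60*x^3 + 54*x^2 + 18*x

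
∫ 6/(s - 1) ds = 6*log(s - 1) + C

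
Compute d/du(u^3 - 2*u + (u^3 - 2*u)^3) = 9*u^8 - 42*u^6 + 60*u^4 - 21*u^2 - 2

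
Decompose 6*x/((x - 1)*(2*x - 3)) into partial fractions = 18/(2*x - 3) - 6/(x - 1)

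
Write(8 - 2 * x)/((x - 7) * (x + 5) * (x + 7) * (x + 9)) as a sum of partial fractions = -13/(64*(x + 9)) + 11/(28*(x + 7)) - 3/(16*(x + 5)) - 1/(448*(x - 7))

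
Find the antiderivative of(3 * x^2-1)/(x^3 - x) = log(x^3 - x) + C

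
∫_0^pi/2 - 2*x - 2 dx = 1 - (1 + pi/2)^2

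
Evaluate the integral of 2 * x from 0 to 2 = 4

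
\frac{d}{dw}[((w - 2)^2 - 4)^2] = 4*w^3 - 24*w^2 + 32*w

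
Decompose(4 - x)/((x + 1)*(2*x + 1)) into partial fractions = 9/(2*x + 1) - 5/(x + 1)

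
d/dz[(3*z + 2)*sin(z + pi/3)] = 3*z*cos(z + pi/3) + 3*sin(z + pi/3) + 2*cos(z + pi/3)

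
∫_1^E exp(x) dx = -E + exp(E)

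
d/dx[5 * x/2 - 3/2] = 5/2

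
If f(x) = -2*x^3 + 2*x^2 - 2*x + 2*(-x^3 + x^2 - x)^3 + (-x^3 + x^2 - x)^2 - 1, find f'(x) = -18*x^8 + 48*x^7 - 84*x^6 + 90*x^5 - 70*x^4 + 36*x^3 - 18*x^2 + 6*x - 2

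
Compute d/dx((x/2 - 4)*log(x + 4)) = (x*log(x + 4) + x + 4*log(x + 4) - 8)/(2*x + 8)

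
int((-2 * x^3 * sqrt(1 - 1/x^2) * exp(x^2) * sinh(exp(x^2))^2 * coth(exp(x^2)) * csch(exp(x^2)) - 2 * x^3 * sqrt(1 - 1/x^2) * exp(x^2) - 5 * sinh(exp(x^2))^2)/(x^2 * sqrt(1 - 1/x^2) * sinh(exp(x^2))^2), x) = -5*asec(x) + 1/tanh(exp(x^2)) + 1/sinh(exp(x^2)) + C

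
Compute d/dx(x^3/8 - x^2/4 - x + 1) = 3*x^2/8 - x/2 - 1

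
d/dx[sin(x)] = cos(x)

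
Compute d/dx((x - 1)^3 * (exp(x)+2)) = x^3*exp(x) + 6*x^2 - 3*x*exp(x) - 12*x + 2*exp(x) + 6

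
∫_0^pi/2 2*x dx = pi^2/4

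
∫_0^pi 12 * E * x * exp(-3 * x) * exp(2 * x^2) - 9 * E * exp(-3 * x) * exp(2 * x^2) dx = -3*E + 3*exp(-3*pi + 1 + 2*pi^2)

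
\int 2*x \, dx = x^2 + C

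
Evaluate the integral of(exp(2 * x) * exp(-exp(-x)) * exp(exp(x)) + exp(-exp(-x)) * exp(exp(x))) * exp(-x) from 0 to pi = -1 + exp(-exp(-pi) + exp(pi))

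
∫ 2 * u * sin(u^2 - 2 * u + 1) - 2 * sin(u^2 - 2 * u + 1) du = -cos((u - 1)^2) + C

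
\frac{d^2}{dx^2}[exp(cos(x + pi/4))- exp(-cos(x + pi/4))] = (exp(2*cos(x + pi/4))*sin(x + pi/4)^2 - exp(2*cos(x + pi/4))*cos(x + pi/4) - sin(x + pi/4)^2 - cos(x + pi/4))*exp(-cos(x + pi/4))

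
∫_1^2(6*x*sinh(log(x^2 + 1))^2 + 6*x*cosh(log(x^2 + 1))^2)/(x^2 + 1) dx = -3*sinh(2*log(2))/2 + 3*sinh(2*log(5))/2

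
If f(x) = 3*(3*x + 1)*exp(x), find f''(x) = 9*x*exp(x) + 21*exp(x)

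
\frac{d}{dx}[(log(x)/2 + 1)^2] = (log(x) + 2)/(2*x)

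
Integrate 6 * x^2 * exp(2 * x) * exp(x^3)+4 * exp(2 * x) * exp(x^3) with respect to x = 2*exp(x*(x^2 + 2)) + C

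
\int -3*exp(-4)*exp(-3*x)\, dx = exp(-3*x - 4) + C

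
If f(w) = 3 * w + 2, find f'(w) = 3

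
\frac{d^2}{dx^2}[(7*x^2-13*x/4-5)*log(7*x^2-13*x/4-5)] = (1568*x^2*log(7*x^2 - 13*x/4 - 5) + 4704*x^2 - 728*x*log(7*x^2 - 13*x/4 - 5) - 2184*x - 1120*log(7*x^2 - 13*x/4 - 5) - 951)/(112*x^2 - 52*x - 80)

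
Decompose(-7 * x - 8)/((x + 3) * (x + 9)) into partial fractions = -55/(6*(x + 9)) + 13/(6*(x + 3))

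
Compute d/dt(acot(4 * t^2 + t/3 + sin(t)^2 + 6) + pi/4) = (-72*t - 9*sin(2*t) - 3)/(144*t^4 + 24*t^3 + 72*t^2*sin(t)^2 + 433*t^2 + 6*t*sin(t)^2 + 36*t + 9*sin(t)^4 + 108*sin(t)^2 + 333)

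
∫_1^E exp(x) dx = -E + exp(E)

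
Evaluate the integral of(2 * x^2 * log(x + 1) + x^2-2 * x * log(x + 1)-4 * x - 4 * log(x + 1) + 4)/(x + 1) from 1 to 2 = -log(2)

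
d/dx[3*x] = 3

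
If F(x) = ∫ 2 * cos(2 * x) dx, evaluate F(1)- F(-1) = 2*sin(2)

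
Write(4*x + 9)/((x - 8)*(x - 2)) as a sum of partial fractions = -17/(6*(x - 2)) + 41/(6*(x - 8))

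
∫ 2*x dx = x^2 + C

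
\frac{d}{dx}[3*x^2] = 6*x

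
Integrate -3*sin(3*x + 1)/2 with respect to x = cos(3*x + 1)/2 + C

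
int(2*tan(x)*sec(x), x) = 2*sec(x) + C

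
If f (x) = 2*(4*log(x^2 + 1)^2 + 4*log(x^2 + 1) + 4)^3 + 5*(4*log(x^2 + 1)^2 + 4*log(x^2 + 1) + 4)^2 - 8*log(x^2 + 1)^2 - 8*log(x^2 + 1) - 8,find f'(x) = (1536*x*log(x^2 + 1)^5 + 3840*x*log(x^2 + 1)^4 + 6784*x*log(x^2 + 1)^3 + 6336*x*log(x^2 + 1)^2 + 4000*x*log(x^2 + 1) + 1072*x)/(x^2 + 1)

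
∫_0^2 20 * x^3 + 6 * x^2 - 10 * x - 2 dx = 72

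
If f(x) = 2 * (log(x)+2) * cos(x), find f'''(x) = (2*x^3*log(x)*sin(x) + 4*x^3*sin(x) - 6*x^2*cos(x) + 6*x*sin(x) + 4*cos(x))/x^3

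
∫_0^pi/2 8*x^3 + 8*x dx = pi*(pi + pi^3/8)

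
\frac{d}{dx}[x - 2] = 1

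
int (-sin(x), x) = cos(x) + C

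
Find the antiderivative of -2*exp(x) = -2*exp(x) + C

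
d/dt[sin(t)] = cos(t)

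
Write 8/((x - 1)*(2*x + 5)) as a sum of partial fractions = -16/(7*(2*x + 5)) + 8/(7*(x - 1))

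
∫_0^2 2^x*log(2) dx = 3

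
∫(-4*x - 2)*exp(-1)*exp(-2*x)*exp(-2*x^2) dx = exp(-2*x^2 - 2*x - 1) + C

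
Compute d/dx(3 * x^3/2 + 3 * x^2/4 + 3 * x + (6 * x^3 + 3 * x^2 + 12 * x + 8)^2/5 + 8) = 216*x^5/5 + 36*x^4 + 612*x^3/5 + 1053*x^2/10 + 783*x/10 + 207/5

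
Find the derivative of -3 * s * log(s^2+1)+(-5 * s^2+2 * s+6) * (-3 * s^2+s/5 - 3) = (300*s^5 - 105*s^4 + 274*s^3 - 15*s^2*log(s^2 + 1) - 159*s^2 - 26*s - 15*log(s^2 + 1) - 24)/(5*s^2 + 5)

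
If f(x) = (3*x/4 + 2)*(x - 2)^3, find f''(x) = 9*x^2 - 15*x - 6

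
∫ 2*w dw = w^2 + C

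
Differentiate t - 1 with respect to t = 1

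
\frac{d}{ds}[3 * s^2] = 6*s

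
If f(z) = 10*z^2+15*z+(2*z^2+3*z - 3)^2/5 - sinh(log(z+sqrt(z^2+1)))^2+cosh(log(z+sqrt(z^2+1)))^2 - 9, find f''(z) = 48*z^2/5 + 72*z/5 + 94/5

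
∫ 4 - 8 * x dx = -4*x^2 + 4*x + C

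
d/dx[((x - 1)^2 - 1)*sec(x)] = (x^2*sin(x)/cos(x) - 2*x*sin(x)/cos(x) + 2*x - 2)/cos(x)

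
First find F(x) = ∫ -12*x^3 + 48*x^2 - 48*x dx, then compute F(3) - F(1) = -16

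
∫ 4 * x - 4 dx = 2*x^2 - 4*x + C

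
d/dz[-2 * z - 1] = -2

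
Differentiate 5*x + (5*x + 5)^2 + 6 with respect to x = 50*x + 55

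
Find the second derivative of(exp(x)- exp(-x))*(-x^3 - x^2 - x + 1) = (-x^3*exp(2*x) + x^3 - 7*x^2*exp(2*x) - 5*x^2 - 11*x*exp(2*x) + 3*x - 3*exp(2*x) - 1)*exp(-x)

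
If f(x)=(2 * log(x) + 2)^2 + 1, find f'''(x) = (16*log(x) - 8)/x^3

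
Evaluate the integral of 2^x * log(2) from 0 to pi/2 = -1 + 2^(pi/2)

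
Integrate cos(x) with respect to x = sin(x) + C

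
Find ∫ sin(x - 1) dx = -cos(x - 1) + C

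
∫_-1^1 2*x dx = 0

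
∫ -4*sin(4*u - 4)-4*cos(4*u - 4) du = -sin(4*u - 4) + cos(4*u - 4) + C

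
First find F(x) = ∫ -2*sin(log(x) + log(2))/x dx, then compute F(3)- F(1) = -2*cos(log(2)) + 2*cos(log(6))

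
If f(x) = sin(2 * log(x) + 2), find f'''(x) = (12*sin(2*log(x) + 2) - 4*cos(2*log(x) + 2))/x^3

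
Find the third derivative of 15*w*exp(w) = 15*w*exp(w) + 45*exp(w)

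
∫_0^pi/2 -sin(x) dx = -1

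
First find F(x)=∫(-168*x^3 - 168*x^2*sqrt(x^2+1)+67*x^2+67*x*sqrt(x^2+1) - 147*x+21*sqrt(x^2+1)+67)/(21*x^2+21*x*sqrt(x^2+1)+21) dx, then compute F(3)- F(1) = -538/21 - log(1 + sqrt(2)) + log(3 + sqrt(10))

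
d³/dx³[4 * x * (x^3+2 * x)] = 96*x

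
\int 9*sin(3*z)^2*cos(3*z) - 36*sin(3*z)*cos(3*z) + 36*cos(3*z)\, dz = (sin(3*z) - 2)^3 + C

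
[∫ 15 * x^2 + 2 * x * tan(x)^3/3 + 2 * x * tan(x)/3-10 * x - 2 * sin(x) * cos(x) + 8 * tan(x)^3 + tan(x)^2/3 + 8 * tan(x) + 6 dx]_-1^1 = 2*tan(1)^2/3 + 22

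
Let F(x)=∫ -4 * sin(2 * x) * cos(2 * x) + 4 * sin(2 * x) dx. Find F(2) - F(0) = (-1 + cos(4))^2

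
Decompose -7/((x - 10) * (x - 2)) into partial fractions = 7/(8*(x - 2)) - 7/(8*(x - 10))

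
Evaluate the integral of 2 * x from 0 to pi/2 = pi^2/4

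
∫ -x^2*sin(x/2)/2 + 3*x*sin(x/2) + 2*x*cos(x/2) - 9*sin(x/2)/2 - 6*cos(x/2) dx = (x - 3)^2*cos(x/2) + C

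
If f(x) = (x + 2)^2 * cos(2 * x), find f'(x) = -2*x^2*sin(2*x) - 8*x*sin(2*x) + 2*x*cos(2*x) - 8*sin(2*x) + 4*cos(2*x)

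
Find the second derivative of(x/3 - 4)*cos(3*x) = -3*x*cos(3*x) - 2*sin(3*x) + 36*cos(3*x)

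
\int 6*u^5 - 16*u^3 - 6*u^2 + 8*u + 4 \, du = u^6 - 4*u^4 - 2*u^3 + 4*u^2 + 4*u + C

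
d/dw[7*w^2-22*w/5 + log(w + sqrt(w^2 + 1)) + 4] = (70*w^3 + 70*w^2*sqrt(w^2 + 1) - 22*w^2 - 22*w*sqrt(w^2 + 1) + 75*w + 5*sqrt(w^2 + 1) - 22)/(5*w^2 + 5*w*sqrt(w^2 + 1) + 5)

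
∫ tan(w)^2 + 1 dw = tan(w) + C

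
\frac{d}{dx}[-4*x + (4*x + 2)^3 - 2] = 192*x^2 + 192*x + 44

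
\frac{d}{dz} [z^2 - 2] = 2*z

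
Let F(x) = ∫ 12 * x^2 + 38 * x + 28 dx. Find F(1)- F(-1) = 64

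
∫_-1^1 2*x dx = 0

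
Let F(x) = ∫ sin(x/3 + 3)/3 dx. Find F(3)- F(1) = cos(10/3) - cos(4)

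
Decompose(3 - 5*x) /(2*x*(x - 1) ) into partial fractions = -1/(x - 1) - 3/(2*x)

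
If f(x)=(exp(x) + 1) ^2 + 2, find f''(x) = 4*exp(2*x) + 2*exp(x)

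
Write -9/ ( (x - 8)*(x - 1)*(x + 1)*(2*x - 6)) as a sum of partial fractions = 1/(16*(x + 1)) - 9/(56*(x - 1)) + 9/(80*(x - 3)) - 1/(70*(x - 8))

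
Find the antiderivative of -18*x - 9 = -9*x^2 - 9*x + C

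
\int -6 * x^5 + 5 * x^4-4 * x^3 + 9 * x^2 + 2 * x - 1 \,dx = -x^6 + x^5 - x^4 + 3*x^3 + x^2 - x + C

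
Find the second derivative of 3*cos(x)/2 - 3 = -3*cos(x)/2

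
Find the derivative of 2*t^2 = 4*t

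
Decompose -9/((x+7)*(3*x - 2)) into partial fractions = -27/(23*(3*x - 2)) + 9/(23*(x + 7))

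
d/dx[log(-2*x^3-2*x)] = (3*x^2 + 1)/(x^3 + x)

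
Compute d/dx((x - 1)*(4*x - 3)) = 8*x - 7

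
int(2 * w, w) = w^2 + C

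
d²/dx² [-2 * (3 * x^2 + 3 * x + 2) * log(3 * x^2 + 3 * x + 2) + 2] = (-36*x^2*log(3*x^2 + 3*x + 2) - 108*x^2 - 36*x*log(3*x^2 + 3*x + 2) - 108*x - 24*log(3*x^2 + 3*x + 2) - 42)/(3*x^2 + 3*x + 2)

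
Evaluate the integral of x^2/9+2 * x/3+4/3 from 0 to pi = -1 + pi/3 + (1 + pi/3)^3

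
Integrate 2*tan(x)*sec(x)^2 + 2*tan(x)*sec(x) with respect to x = tan(x)^2 + 2/cos(x) + C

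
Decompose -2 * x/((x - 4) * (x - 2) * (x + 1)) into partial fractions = 2/(15*(x + 1)) + 2/(3*(x - 2)) - 4/(5*(x - 4))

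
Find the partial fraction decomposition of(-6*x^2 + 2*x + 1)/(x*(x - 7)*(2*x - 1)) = -2/(13*(2*x - 1)) - 279/(91*(x - 7)) + 1/(7*x)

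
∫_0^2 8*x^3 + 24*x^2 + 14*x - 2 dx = 120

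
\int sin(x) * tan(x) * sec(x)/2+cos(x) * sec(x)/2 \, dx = tan(x)/2 + C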